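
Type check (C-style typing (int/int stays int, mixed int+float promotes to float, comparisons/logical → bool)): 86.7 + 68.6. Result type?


Operand types: float + float
Rule: mixed int/float promotes to float; int/int stays int
Result type: float


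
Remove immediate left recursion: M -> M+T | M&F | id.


Left-recursive alternatives: M+T, M&F; non-recursive: id
Introduce M': M -> idM', M' -> +TM' | &FM' | ε


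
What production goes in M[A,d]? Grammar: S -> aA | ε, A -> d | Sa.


For [A, d]: 'd' ∈ FIRST(d)
Entry: A -> d


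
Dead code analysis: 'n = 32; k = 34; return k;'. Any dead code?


n is assigned but never read
Dead: 'n = 32'


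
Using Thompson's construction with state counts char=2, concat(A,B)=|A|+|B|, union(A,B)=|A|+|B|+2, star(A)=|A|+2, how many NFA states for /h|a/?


Syntax tree has 2 char leaf(s), 1 union(s), 0 star(s)
chars contribute 2×2 = 4; each union adds +2; each star adds +2
Total: 4 + 2 + 0 = 6 states


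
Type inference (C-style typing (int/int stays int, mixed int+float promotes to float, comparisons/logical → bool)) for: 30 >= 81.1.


Operand types: int >= float
Rule: comparison yields bool
Result type: bool


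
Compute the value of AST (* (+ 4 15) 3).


Evaluate inner: (+ 4 15) = 19
Evaluate root: (* 19 3) = 57
Result: 57


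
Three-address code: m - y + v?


Break into single-operator statements:
t1 = m - y
t2 = t1 + v


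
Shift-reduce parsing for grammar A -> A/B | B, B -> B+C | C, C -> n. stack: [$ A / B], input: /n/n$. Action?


handle 'A/B' on top; lookahead ∈ FOLLOW(A) = {/, $}
Action: reduce (A -> A/B)


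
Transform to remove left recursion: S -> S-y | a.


Left-recursive alternatives: S-y; non-recursive: a
Introduce S': S -> aS', S' -> -yS' | ε


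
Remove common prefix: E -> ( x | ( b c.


Common prefix: '('
Factored: E -> ( E', E' -> x | b c


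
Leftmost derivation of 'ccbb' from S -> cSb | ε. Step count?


Derivation: S => cSb => ccSbb => ccbb
Steps: 3


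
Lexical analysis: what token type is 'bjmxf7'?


Pattern: letter/underscore followed by alphanumerics, not a keyword
Type: IDENTIFIER


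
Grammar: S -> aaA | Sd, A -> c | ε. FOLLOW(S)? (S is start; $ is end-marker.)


$ ∈ FOLLOW(S). For each A -> αBβ: add FIRST(β)\{ε} to FOLLOW(B); if β nullable, add FOLLOW(A).
FOLLOW(S) = {$, d}


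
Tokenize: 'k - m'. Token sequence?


Scan left to right, longest-match per lexeme
Tokens: ID(k), OP(-), ID(m)


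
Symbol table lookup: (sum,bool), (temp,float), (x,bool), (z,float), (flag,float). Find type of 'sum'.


Lookup 'sum' → type bool


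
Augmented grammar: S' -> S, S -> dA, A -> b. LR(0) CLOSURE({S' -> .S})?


Start: S' -> .S
For each item with dot before a nonterminal B, add B -> .γ for every B-production
Closure: [S' -> .S, S -> .dA]


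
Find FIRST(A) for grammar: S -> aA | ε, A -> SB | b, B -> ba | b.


Per alternative of A: FIRST(SB) = {a, b}; FIRST(b) = {b}
FIRST(A) = {a, b}


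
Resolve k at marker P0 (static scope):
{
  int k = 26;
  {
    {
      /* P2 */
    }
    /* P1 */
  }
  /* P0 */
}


k declared in the same block as P0
k = 26


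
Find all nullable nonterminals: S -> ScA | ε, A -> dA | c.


A nonterminal is nullable iff some alternative derives ε (directly, or every symbol in it is nullable)
Nullable: {S}


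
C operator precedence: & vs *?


'*' is multiplicative (level 10); '&' is bitwise AND (level 5)
Higher level binds tighter
'*' has higher precedence than '&'


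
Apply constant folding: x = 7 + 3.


7 + 3 = 10 at compile time
Optimized: x = 10


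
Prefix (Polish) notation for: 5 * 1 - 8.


left-to-right (same/higher precedence on left): tree is (- (* 5 1) 8)
Prefix: - * 5 1 8


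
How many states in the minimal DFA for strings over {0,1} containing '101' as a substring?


KMP-style automaton: 3 progress states + 1 absorbing accept = 4
Minimal DFA: 4 states


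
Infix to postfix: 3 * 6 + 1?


Left to right (same or higher precedence on left)
Postfix: 3 6 * 1 +


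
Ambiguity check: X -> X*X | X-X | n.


'n*n-n' has two parse trees (no precedence encoded between * and -)
Ambiguous


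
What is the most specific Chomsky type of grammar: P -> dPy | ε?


Single nonterminal LHS, but d^n y^n is not regular
Classification: Type 2 (Context-Free)


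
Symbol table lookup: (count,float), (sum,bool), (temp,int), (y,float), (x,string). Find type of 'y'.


Lookup 'y' → type float


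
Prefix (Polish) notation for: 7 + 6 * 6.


'*' binds tighter: tree is (+ 7 (* 6 6))
Prefix: + 7 * 6 6


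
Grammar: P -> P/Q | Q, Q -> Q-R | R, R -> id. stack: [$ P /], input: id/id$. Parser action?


no handle ('P/' is not any RHS); shift 'id'
Action: shift


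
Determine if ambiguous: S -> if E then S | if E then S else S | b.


dangling else: 'if E then if E then b else b' parses two ways
Ambiguous


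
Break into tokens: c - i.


Scan left to right, longest-match per lexeme
Tokens: ID(c), OP(-), ID(i)


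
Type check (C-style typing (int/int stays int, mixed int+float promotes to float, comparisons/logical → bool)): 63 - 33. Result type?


Operand types: int - int
Rule: mixed int/float promotes to float; int/int stays int
Result type: int


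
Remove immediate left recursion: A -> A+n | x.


Left-recursive alternatives: A+n; non-recursive: x
Introduce A': A -> xA', A' -> +nA' | ε


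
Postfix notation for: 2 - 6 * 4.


* has higher precedence, evaluate 6*4 first
Postfix: 2 6 4 * -


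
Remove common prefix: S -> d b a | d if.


Common prefix: 'd'
Factored: S -> d S', S' -> b a | if


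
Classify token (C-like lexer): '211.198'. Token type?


Pattern: digits with a decimal point
Type: FLOAT_LITERAL


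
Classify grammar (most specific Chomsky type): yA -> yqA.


LHS has context (more than one symbol) and |LHS| ≤ |RHS|
Classification: Type 1 (Context-Sensitive)


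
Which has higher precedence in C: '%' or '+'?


'%' is multiplicative (level 10); '+' is additive (level 9)
Higher level binds tighter
'%' has higher precedence than '+'


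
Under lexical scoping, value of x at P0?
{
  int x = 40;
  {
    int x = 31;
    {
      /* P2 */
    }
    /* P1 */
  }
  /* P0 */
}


x declared in the same block as P0
x = 40


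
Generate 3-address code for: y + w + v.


Break into single-operator statements:
t1 = y + w
t2 = t1 + v


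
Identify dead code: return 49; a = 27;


statement follows a return and is unreachable
Dead: 'a = 27'


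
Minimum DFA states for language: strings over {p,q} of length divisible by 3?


Track length mod 3: states 0..2, accept at 0
Minimal DFA: 3 states


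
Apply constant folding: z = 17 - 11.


17 - 11 = 6 at compile time
Optimized: z = 6


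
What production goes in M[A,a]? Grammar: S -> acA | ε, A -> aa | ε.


For [A, a]: 'a' ∈ FIRST(aa)
Entry: A -> aa


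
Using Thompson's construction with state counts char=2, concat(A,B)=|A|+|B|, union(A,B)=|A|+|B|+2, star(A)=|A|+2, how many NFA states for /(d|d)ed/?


Syntax tree has 4 char leaf(s), 1 union(s), 0 star(s)
chars contribute 4×2 = 8; each union adds +2; each star adds +2
Total: 8 + 2 + 0 = 10 states


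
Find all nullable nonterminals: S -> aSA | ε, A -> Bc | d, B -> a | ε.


A nonterminal is nullable iff some alternative derives ε (directly, or every symbol in it is nullable)
Nullable: {B, S}


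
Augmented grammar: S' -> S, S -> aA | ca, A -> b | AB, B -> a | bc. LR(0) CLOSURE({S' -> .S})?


Start: S' -> .S
For each item with dot before a nonterminal B, add B -> .γ for every B-production
Closure: [S' -> .S, S -> .aA, S -> .ca]


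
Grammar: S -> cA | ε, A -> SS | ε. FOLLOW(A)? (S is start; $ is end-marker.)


$ ∈ FOLLOW(S). For each A -> αBβ: add FIRST(β)\{ε} to FOLLOW(B); if β nullable, add FOLLOW(A).
FOLLOW(A) = {$, c}


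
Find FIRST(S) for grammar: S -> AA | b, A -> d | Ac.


Per alternative of S: FIRST(AA) = {d}; FIRST(b) = {b}
FIRST(S) = {b, d}


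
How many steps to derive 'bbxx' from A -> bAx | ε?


Derivation: A => bAx => bbAxx => bbxx
Steps: 3


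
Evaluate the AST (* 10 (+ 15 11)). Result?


Evaluate inner: (+ 15 11) = 26
Evaluate root: (* 10 26) = 260
Result: 260


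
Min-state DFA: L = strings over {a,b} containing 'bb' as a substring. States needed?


KMP-style automaton: 2 progress states + 1 absorbing accept = 3
Minimal DFA: 3 states


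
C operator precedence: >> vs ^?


'>>' is shift (level 8); '^' is bitwise XOR (level 4)
Higher level binds tighter
'>>' has higher precedence than '^'


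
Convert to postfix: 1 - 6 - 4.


Left to right (same or higher precedence on left)
Postfix: 1 6 - 4 -


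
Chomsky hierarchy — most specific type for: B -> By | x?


Left-linear: every RHS is a terminal or one nonterminal followed by a terminal
Classification: Type 3 (Regular)


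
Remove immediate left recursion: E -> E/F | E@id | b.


Left-recursive alternatives: E/F, E@id; non-recursive: b
Introduce E': E -> bE', E' -> /FE' | @idE' | ε


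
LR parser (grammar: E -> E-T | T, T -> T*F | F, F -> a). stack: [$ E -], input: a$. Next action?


no handle ('E-' is not any RHS); shift 'a'
Action: shift


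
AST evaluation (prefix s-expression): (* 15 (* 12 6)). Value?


Evaluate inner: (* 12 6) = 72
Evaluate root: (* 15 72) = 1080
Result: 1080


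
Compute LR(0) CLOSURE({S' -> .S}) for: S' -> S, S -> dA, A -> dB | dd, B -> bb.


Start: S' -> .S
For each item with dot before a nonterminal B, add B -> .γ for every B-production
Closure: [S' -> .S, S -> .dA]


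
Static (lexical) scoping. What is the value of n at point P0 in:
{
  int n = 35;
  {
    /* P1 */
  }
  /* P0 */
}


n declared in the same block as P0
n = 35


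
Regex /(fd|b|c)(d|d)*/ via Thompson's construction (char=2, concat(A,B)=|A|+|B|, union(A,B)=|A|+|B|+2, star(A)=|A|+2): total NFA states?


Syntax tree has 6 char leaf(s), 3 union(s), 1 star(s)
chars contribute 6×2 = 12; each union adds +2; each star adds +2
Total: 12 + 6 + 2 = 20 states


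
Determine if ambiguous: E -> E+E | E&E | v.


'v+v&v' has two parse trees (no precedence encoded between + and &)
Ambiguous


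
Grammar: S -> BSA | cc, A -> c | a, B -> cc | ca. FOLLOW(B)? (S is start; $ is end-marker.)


$ ∈ FOLLOW(S). For each A -> αBβ: add FIRST(β)\{ε} to FOLLOW(B); if β nullable, add FOLLOW(A).
FOLLOW(B) = {c}


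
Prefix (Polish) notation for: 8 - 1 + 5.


left-to-right (same/higher precedence on left): tree is (+ (- 8 1) 5)
Prefix: + - 8 1 5


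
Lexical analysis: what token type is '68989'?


Pattern: digits only
Type: INTEGER_LITERAL


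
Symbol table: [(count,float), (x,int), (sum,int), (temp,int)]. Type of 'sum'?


Lookup 'sum' → type int


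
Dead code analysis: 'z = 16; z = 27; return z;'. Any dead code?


first assignment to z is overwritten before any read
Dead: 'z = 16'


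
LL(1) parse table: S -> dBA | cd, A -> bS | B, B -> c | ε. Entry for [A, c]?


For [A, c]: 'c' ∈ FIRST(B)
Entry: A -> B


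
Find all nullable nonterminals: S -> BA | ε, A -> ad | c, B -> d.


A nonterminal is nullable iff some alternative derives ε (directly, or every symbol in it is nullable)
Nullable: {S}


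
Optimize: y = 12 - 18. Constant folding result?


12 - 18 = -6 at compile time
Optimized: y = -6


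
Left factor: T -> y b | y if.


Common prefix: 'y'
Factored: T -> y T', T' -> b | if


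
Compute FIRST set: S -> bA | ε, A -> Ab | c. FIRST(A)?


Per alternative of A: FIRST(Ab) = {c}; FIRST(c) = {c}
FIRST(A) = {c}


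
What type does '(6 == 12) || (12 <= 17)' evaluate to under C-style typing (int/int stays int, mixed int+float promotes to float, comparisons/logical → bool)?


Operand types: bool || bool
Rule: logical operators take bool operands and yield bool
Result type: bool


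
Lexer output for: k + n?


Scan left to right, longest-match per lexeme
Tokens: ID(k), OP(+), ID(n)


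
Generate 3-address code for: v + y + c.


Break into single-operator statements:
t1 = v + y
t2 = t1 + c


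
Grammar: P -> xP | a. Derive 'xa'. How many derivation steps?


Derivation: P => xP => xa
Steps: 2


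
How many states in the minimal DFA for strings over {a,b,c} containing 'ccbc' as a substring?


KMP-style automaton: 4 progress states + 1 absorbing accept = 5
Minimal DFA: 5 states


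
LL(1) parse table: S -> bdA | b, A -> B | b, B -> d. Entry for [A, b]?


For [A, b]: 'b' ∈ FIRST(b)
Entry: A -> b


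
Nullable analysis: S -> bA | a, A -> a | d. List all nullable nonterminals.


A nonterminal is nullable iff some alternative derives ε (directly, or every symbol in it is nullable)
Nullable: {}


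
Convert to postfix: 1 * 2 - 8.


Left to right (same or higher precedence on left)
Postfix: 1 2 * 8 -


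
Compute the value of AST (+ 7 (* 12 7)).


Evaluate inner: (* 12 7) = 84
Evaluate root: (+ 7 84) = 91
Result: 91


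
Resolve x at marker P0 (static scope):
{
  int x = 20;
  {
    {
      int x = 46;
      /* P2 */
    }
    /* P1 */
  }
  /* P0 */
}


x declared in the same block as P0
x = 20


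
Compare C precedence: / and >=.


'/' is multiplicative (level 10); '>=' is relational (level 7)
Higher level binds tighter
'/' has higher precedence than '>='


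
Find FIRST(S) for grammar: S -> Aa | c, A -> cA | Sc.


Per alternative of S: FIRST(Aa) = {c}; FIRST(c) = {c}
FIRST(S) = {c}


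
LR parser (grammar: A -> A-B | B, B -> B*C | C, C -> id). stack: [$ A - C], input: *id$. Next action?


'C' (not preceded by B*) is the handle for B -> C
Action: reduce (B -> C)


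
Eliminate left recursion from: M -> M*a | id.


Left-recursive alternatives: M*a; non-recursive: id
Introduce M': M -> idM', M' -> *aM' | ε


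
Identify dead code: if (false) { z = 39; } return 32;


condition is constant false, so the whole block is unreachable
Dead: 'if (false) { z = 39; }'


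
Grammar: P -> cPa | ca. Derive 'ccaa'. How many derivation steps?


Derivation: P => cPa => ccaa
Steps: 2


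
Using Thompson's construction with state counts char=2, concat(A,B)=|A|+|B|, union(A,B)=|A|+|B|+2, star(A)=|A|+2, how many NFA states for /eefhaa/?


Syntax tree has 6 char leaf(s), 0 union(s), 0 star(s)
chars contribute 6×2 = 12; each union adds +2; each star adds +2
Total: 12 + 0 + 0 = 12 states


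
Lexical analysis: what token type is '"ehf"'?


Pattern: double-quoted sequence
Type: STRING_LITERAL


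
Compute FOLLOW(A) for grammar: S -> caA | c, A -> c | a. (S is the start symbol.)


$ ∈ FOLLOW(S). For each A -> αBβ: add FIRST(β)\{ε} to FOLLOW(B); if β nullable, add FOLLOW(A).
FOLLOW(A) = {$}


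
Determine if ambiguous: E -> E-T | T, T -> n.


precedence layered via separate nonterminal T: deterministic
Unambiguous


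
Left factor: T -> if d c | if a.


Common prefix: 'if'
Factored: T -> if T', T' -> d c | a


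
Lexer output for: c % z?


Scan left to right, longest-match per lexeme
Tokens: ID(c), OP(%), ID(z)


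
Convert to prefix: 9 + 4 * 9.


'*' binds tighter: tree is (+ 9 (* 4 9))
Prefix: + 9 * 4 9


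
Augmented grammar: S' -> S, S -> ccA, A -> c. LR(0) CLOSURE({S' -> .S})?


Start: S' -> .S
For each item with dot before a nonterminal B, add B -> .γ for every B-production
Closure: [S' -> .S, S -> .ccA]


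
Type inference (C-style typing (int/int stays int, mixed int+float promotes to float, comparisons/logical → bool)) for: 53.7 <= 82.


Operand types: float <= int
Rule: comparison yields bool
Result type: bool


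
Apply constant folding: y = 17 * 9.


17 * 9 = 153 at compile time
Optimized: y = 153


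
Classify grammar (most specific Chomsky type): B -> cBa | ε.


Single nonterminal LHS, but c^n a^n is not regular
Classification: Type 2 (Context-Free)


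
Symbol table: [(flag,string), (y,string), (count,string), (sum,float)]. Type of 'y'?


Lookup 'y' → type string


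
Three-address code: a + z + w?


Break into single-operator statements:
t1 = a + z
t2 = t1 + w


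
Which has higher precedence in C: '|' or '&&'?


'|' is bitwise OR (level 3); '&&' is logical AND (level 2)
Higher level binds tighter
'|' has higher precedence than '&&'


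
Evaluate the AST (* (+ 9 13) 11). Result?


Evaluate inner: (+ 9 13) = 22
Evaluate root: (* 22 11) = 242
Result: 242


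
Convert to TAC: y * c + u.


Break into single-operator statements:
t1 = y * c
t2 = t1 + u


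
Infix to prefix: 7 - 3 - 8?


left-to-right (same/higher precedence on left): tree is (- (- 7 3) 8)
Prefix: - - 7 3 8


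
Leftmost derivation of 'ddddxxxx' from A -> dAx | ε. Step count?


Derivation: A => dAx => ddAxx => dddAxxx => ddddAxxxx => ddddxxxx
Steps: 5


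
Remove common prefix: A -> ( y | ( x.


Common prefix: '('
Factored: A -> ( A', A' -> y | x


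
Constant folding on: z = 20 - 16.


20 - 16 = 4 at compile time
Optimized: z = 4


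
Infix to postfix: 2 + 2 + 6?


Left to right (same or higher precedence on left)
Postfix: 2 2 + 6 +


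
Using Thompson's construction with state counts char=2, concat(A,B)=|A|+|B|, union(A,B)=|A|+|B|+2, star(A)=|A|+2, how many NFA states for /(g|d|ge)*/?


Syntax tree has 4 char leaf(s), 2 union(s), 1 star(s)
chars contribute 4×2 = 8; each union adds +2; each star adds +2
Total: 8 + 4 + 2 = 14 states


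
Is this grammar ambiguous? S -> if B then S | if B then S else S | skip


dangling else: 'if B then if B then skip else skip' parses two ways
Ambiguous


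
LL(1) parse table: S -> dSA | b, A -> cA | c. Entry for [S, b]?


For [S, b]: 'b' ∈ FIRST(b)
Entry: S -> b


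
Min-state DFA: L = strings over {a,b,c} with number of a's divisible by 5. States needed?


Track (count of a) mod 5: states 0..4, accept at 0
Minimal DFA: 5 states


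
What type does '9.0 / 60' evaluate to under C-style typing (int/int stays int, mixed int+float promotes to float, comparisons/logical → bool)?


Operand types: float / int
Rule: mixed int/float promotes to float; int/int stays int
Result type: float


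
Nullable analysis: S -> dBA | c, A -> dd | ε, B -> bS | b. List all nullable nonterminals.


A nonterminal is nullable iff some alternative derives ε (directly, or every symbol in it is nullable)
Nullable: {A}


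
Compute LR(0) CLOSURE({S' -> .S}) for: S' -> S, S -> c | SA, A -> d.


Start: S' -> .S
For each item with dot before a nonterminal B, add B -> .γ for every B-production
Closure: [S' -> .S, S -> .c, S -> .SA]


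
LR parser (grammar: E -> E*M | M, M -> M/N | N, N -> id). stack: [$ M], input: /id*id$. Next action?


shift '/' to continue M -> M/N
Action: shift


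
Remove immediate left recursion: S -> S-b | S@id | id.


Left-recursive alternatives: S-b, S@id; non-recursive: id
Introduce S': S -> idS', S' -> -bS' | @idS' | ε


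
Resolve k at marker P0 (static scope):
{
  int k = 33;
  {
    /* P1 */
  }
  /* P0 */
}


k declared in the same block as P0
k = 33


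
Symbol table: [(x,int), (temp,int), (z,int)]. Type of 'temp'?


Lookup 'temp' → type int


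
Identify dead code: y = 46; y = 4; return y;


first assignment to y is overwritten before any read
Dead: 'y = 46'


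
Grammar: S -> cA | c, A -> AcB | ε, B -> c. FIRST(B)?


Per alternative of B: FIRST(c) = {c}
FIRST(B) = {c}


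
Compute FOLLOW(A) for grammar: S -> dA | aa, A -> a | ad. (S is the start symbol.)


$ ∈ FOLLOW(S). For each A -> αBβ: add FIRST(β)\{ε} to FOLLOW(B); if β nullable, add FOLLOW(A).
FOLLOW(A) = {$}


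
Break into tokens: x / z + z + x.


Scan left to right, longest-match per lexeme
Tokens: ID(x), OP(/), ID(z), OP(+), ID(z), OP(+), ID(x)


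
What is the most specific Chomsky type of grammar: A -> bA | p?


Right-linear: every RHS is a terminal or a terminal followed by one nonterminal
Classification: Type 3 (Regular)


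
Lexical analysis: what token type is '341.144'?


Pattern: digits with a decimal point
Type: FLOAT_LITERAL


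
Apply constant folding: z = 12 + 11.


12 + 11 = 23 at compile time
Optimized: z = 23


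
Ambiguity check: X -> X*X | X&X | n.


'n*n&n' has two parse trees (no precedence encoded between * and &)
Ambiguous


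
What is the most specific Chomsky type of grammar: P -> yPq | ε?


Single nonterminal LHS, but y^n q^n is not regular
Classification: Type 2 (Context-Free)


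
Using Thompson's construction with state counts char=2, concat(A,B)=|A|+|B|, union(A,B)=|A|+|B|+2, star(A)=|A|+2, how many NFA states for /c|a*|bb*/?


Syntax tree has 4 char leaf(s), 2 union(s), 2 star(s)
chars contribute 4×2 = 8; each union adds +2; each star adds +2
Total: 8 + 4 + 4 = 16 states


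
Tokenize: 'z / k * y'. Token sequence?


Scan left to right, longest-match per lexeme
Tokens: ID(z), OP(/), ID(k), OP(*), ID(y)


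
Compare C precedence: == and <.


'<' is relational (level 7); '==' is equality (level 6)
Higher level binds tighter
'<' has higher precedence than '=='


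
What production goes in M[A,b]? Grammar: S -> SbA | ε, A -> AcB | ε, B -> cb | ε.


For [A, b]: ε is nullable and 'b' ∈ FOLLOW(A)
Entry: A -> ε


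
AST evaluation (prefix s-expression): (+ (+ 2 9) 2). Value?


Evaluate inner: (+ 2 9) = 11
Evaluate root: (+ 11 2) = 13
Result: 13


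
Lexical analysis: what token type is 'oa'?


Pattern: letter/underscore followed by alphanumerics, not a keyword
Type: IDENTIFIER


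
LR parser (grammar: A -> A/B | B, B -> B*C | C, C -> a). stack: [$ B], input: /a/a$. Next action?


lookahead ∉ {*} so B won't extend; reduce A -> B
Action: reduce (A -> B)


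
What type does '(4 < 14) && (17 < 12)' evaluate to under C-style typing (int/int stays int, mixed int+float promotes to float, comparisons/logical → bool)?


Operand types: bool && bool
Rule: logical operators take bool operands and yield bool
Result type: bool


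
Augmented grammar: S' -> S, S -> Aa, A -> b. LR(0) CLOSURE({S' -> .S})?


Start: S' -> .S
For each item with dot before a nonterminal B, add B -> .γ for every B-production
Closure: [S' -> .S, S -> .Aa, A -> .b]


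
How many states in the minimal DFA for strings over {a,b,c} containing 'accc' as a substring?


KMP-style automaton: 4 progress states + 1 absorbing accept = 5
Minimal DFA: 5 states


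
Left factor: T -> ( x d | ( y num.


Common prefix: '('
Factored: T -> ( T', T' -> x d | y num


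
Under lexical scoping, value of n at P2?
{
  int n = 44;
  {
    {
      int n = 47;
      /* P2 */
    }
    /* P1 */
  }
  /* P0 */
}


n declared in the same block as P2
n = 47


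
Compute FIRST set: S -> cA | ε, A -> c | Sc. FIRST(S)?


Per alternative of S: FIRST(cA) = {c}; FIRST(ε) = {ε}
FIRST(S) = {c, ε}


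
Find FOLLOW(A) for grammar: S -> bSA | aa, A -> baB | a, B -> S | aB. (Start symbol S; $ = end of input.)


$ ∈ FOLLOW(S). For each A -> αBβ: add FIRST(β)\{ε} to FOLLOW(B); if β nullable, add FOLLOW(A).
FOLLOW(A) = {$, a, b}


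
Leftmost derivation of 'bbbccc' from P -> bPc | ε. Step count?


Derivation: P => bPc => bbPcc => bbbPccc => bbbccc
Steps: 4


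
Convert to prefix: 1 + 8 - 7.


left-to-right (same/higher precedence on left): tree is (- (+ 1 8) 7)
Prefix: - + 1 8 7


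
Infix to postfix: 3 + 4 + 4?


Left to right (same or higher precedence on left)
Postfix: 3 4 + 4 +


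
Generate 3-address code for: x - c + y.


Break into single-operator statements:
t1 = x - c
t2 = t1 + y


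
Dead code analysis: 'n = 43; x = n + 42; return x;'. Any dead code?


n is read by x's definition; x is returned
No dead code


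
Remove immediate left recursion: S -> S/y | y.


Left-recursive alternatives: S/y; non-recursive: y
Introduce S': S -> yS', S' -> /yS' | ε


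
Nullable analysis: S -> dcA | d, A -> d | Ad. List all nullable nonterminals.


A nonterminal is nullable iff some alternative derives ε (directly, or every symbol in it is nullable)
Nullable: {}


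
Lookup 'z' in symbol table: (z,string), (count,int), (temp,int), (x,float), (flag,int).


Lookup 'z' → type string


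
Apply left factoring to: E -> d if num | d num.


Common prefix: 'd'
Factored: E -> d E', E' -> if num | num


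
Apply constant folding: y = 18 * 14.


18 * 14 = 252 at compile time
Optimized: y = 252


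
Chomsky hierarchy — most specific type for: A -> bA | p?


Right-linear: every RHS is a terminal or a terminal followed by one nonterminal
Classification: Type 3 (Regular)


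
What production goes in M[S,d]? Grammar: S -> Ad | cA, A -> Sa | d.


For [S, d]: 'd' ∈ FIRST(Ad)
Entry: S -> Ad


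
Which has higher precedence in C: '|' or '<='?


'<=' is relational (level 7); '|' is bitwise OR (level 3)
Higher level binds tighter
'<=' has higher precedence than '|'


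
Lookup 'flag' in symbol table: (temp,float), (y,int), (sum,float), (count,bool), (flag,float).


Lookup 'flag' → type float


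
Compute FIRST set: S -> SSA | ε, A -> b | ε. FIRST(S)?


Per alternative of S: FIRST(SSA) = {b, ε}; FIRST(ε) = {ε}
FIRST(S) = {b, ε}


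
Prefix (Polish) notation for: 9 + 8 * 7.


'*' binds tighter: tree is (+ 9 (* 8 7))
Prefix: + 9 * 8 7


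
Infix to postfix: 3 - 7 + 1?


Left to right (same or higher precedence on left)
Postfix: 3 7 - 1 +


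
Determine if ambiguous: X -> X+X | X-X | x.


'x+x-x' has two parse trees (no precedence encoded between + and -)
Ambiguous


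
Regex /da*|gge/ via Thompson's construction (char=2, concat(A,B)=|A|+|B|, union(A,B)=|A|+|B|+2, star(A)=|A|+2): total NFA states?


Syntax tree has 5 char leaf(s), 1 union(s), 1 star(s)
chars contribute 5×2 = 10; each union adds +2; each star adds +2
Total: 10 + 2 + 2 = 14 states


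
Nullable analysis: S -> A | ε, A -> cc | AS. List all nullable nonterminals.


A nonterminal is nullable iff some alternative derives ε (directly, or every symbol in it is nullable)
Nullable: {S}


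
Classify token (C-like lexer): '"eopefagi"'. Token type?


Pattern: double-quoted sequence
Type: STRING_LITERAL


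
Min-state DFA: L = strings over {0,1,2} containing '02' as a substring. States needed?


KMP-style automaton: 2 progress states + 1 absorbing accept = 3
Minimal DFA: 3 states


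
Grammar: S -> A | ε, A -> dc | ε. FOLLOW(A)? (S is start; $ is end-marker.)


$ ∈ FOLLOW(S). For each A -> αBβ: add FIRST(β)\{ε} to FOLLOW(B); if β nullable, add FOLLOW(A).
FOLLOW(A) = {$}


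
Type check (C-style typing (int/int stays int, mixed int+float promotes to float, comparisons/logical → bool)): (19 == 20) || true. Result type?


Operand types: bool || bool
Rule: logical operators take bool operands and yield bool
Result type: bool


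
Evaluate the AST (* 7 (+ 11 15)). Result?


Evaluate inner: (+ 11 15) = 26
Evaluate root: (* 7 26) = 182
Result: 182


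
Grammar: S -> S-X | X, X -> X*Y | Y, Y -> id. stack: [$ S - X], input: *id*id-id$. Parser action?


'*' can extend X; shift to build X -> X*Y
Action: shift


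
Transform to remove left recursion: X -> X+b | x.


Left-recursive alternatives: X+b; non-recursive: x
Introduce X': X -> xX', X' -> +bX' | ε


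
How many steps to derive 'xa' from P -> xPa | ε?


Derivation: P => xPa => xa
Steps: 2


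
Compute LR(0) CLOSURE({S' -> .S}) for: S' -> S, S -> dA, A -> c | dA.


Start: S' -> .S
For each item with dot before a nonterminal B, add B -> .γ for every B-production
Closure: [S' -> .S, S -> .dA]


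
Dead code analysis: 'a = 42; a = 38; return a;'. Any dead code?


first assignment to a is overwritten before any read
Dead: 'a = 42'


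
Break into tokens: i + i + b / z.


Scan left to right, longest-match per lexeme
Tokens: ID(i), OP(+), ID(i), OP(+), ID(b), OP(/), ID(z)


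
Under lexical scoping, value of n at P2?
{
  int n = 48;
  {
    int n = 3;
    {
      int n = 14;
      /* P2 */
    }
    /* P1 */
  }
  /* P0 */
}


n declared in the same block as P2
n = 14


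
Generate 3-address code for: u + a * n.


Break into single-operator statements:
t1 = a * n
t2 = u + t1


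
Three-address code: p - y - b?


Break into single-operator statements:
t1 = p - y
t2 = t1 - b


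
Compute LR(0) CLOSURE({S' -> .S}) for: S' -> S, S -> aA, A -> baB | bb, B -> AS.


Start: S' -> .S
For each item with dot before a nonterminal B, add B -> .γ for every B-production
Closure: [S' -> .S, S -> .aA]


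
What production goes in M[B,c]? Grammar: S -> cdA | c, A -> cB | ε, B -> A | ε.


For [B, c]: 'c' ∈ FIRST(A)
Entry: B -> A


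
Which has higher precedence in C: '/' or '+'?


'/' is multiplicative (level 10); '+' is additive (level 9)
Higher level binds tighter
'/' has higher precedence than '+'


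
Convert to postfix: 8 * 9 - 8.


Left to right (same or higher precedence on left)
Postfix: 8 9 * 8 -


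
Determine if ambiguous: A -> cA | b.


right-linear, alternatives start with distinct terminals 'c' vs 'b': unique leftmost derivation
Unambiguous


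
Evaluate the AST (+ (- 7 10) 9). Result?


Evaluate inner: (- 7 10) = -3
Evaluate root: (+ -3 9) = 6
Result: 6


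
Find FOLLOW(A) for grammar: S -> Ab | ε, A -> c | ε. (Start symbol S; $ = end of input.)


$ ∈ FOLLOW(S). For each A -> αBβ: add FIRST(β)\{ε} to FOLLOW(B); if β nullable, add FOLLOW(A).
FOLLOW(A) = {b}


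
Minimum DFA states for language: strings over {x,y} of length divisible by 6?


Track length mod 6: states 0..5, accept at 0
Minimal DFA: 6 states


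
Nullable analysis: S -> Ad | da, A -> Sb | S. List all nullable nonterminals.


A nonterminal is nullable iff some alternative derives ε (directly, or every symbol in it is nullable)
Nullable: {}


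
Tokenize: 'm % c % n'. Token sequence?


Scan left to right, longest-match per lexeme
Tokens: ID(m), OP(%), ID(c), OP(%), ID(n)


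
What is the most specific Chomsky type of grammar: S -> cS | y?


Right-linear: every RHS is a terminal or a terminal followed by one nonterminal
Classification: Type 3 (Regular)


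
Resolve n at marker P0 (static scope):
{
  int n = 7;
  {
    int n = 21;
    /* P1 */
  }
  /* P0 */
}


n declared in the same block as P0
n = 7


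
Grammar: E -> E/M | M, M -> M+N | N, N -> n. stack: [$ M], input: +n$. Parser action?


shift '+' to continue M -> M+N
Action: shift


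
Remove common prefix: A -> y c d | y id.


Common prefix: 'y'
Factored: A -> y A', A' -> c d | id


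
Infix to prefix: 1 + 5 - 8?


left-to-right (same/higher precedence on left): tree is (- (+ 1 5) 8)
Prefix: - + 1 5 8


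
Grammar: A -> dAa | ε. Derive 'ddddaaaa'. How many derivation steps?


Derivation: A => dAa => ddAaa => dddAaaa => ddddAaaaa => ddddaaaa
Steps: 5


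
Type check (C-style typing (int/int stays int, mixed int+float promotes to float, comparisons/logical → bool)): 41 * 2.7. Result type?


Operand types: int * float
Rule: mixed int/float promotes to float; int/int stays int
Result type: float


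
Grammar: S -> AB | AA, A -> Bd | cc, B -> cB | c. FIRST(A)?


Per alternative of A: FIRST(Bd) = {c}; FIRST(cc) = {c}
FIRST(A) = {c}


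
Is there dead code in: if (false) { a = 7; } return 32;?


condition is constant false, so the whole block is unreachable
Dead: 'if (false) { a = 7; }'


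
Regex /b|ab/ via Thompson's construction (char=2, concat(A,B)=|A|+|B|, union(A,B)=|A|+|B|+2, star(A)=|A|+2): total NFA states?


Syntax tree has 3 char leaf(s), 1 union(s), 0 star(s)
chars contribute 3×2 = 6; each union adds +2; each star adds +2
Total: 6 + 2 + 0 = 8 states


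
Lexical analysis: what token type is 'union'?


Pattern: reserved word
Type: KEYWORD


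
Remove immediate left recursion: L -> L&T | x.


Left-recursive alternatives: L&T; non-recursive: x
Introduce L': L -> xL', L' -> &TL' | ε


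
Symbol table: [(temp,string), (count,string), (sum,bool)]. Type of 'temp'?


Lookup 'temp' → type string


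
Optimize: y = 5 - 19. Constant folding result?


5 - 19 = -14 at compile time
Optimized: y = -14


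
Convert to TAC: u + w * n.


Break into single-operator statements:
t1 = w * n
t2 = u + t1


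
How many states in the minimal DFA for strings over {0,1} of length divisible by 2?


Track length mod 2: states 0..1, accept at 0
Minimal DFA: 2 states


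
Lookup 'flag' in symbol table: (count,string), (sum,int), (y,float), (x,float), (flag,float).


Lookup 'flag' → type float


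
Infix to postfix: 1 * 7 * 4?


Left to right (same or higher precedence on left)
Postfix: 1 7 * 4 *


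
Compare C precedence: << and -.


'-' is additive (level 9); '<<' is shift (level 8)
Higher level binds tighter
'-' has higher precedence than '<<'


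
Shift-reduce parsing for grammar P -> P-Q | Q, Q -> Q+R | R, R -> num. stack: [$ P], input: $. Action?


start symbol P on stack, input exhausted
Action: accept


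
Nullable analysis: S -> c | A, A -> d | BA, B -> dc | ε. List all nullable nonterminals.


A nonterminal is nullable iff some alternative derives ε (directly, or every symbol in it is nullable)
Nullable: {B}


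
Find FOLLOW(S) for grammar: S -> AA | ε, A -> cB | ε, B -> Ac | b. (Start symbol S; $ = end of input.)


$ ∈ FOLLOW(S). For each A -> αBβ: add FIRST(β)\{ε} to FOLLOW(B); if β nullable, add FOLLOW(A).
FOLLOW(S) = {$}


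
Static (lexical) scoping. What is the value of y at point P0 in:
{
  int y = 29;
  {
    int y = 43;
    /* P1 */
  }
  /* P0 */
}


y declared in the same block as P0
y = 29


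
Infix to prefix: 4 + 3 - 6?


left-to-right (same/higher precedence on left): tree is (- (+ 4 3) 6)
Prefix: - + 4 3 6


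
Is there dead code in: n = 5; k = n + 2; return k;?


n is read by k's definition; k is returned
No dead code


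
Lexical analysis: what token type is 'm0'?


Pattern: letter/underscore followed by alphanumerics, not a keyword
Type: IDENTIFIER


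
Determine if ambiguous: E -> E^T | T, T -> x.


precedence layered via separate nonterminal T: deterministic
Unambiguous


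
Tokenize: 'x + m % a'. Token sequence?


Scan left to right, longest-match per lexeme
Tokens: ID(x), OP(+), ID(m), OP(%), ID(a)


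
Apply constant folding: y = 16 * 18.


16 * 18 = 288 at compile time
Optimized: y = 288


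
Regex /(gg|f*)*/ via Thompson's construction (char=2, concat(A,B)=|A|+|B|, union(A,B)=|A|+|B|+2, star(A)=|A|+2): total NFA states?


Syntax tree has 3 char leaf(s), 1 union(s), 2 star(s)
chars contribute 3×2 = 6; each union adds +2; each star adds +2
Total: 6 + 2 + 4 = 12 states


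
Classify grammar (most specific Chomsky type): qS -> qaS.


LHS has context (more than one symbol) and |LHS| ≤ |RHS|
Classification: Type 1 (Context-Sensitive)


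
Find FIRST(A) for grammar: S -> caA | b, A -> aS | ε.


Per alternative of A: FIRST(aS) = {a}; FIRST(ε) = {ε}
FIRST(A) = {a, ε}


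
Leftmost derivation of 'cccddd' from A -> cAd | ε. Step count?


Derivation: A => cAd => ccAdd => cccAddd => cccddd
Steps: 4


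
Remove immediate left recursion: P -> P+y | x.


Left-recursive alternatives: P+y; non-recursive: x
Introduce P': P -> xP', P' -> +yP' | ε


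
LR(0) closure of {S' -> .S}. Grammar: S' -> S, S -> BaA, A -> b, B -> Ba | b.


Start: S' -> .S
For each item with dot before a nonterminal B, add B -> .γ for every B-production
Closure: [S' -> .S, S -> .BaA, B -> .Ba, B -> .b]


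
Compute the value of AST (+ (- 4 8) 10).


Evaluate inner: (- 4 8) = -4
Evaluate root: (+ -4 10) = 6
Result: 6


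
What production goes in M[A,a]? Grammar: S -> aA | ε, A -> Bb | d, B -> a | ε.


For [A, a]: 'a' ∈ FIRST(Bb)
Entry: A -> Bb


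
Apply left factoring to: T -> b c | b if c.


Common prefix: 'b'
Factored: T -> b T', T' -> c | if c


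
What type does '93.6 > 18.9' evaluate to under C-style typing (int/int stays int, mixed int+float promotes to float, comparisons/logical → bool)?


Operand types: float > float
Rule: comparison yields bool
Result type: bool


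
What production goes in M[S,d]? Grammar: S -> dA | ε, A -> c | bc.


For [S, d]: 'd' ∈ FIRST(dA)
Entry: S -> dA


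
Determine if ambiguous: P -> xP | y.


right-linear, alternatives start with distinct terminals 'x' vs 'y': unique leftmost derivation
Unambiguous


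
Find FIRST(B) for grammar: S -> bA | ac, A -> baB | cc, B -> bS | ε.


Per alternative of B: FIRST(bS) = {b}; FIRST(ε) = {ε}
FIRST(B) = {b, ε}


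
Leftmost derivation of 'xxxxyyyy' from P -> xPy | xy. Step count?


Derivation: P => xPy => xxPyy => xxxPyyy => xxxxyyyy
Steps: 4


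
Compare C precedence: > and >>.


'>>' is shift (level 8); '>' is relational (level 7)
Higher level binds tighter
'>>' has higher precedence than '>'


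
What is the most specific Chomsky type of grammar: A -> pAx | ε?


Single nonterminal LHS, but p^n x^n is not regular
Classification: Type 2 (Context-Free)


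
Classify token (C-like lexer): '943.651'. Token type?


Pattern: digits with a decimal point
Type: FLOAT_LITERAL


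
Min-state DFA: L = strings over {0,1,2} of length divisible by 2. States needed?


Track length mod 2: states 0..1, accept at 0
Minimal DFA: 2 states


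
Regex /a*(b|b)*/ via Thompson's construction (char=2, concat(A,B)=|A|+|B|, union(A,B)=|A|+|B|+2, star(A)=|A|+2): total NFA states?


Syntax tree has 3 char leaf(s), 1 union(s), 2 star(s)
chars contribute 3×2 = 6; each union adds +2; each star adds +2
Total: 6 + 2 + 4 = 12 states


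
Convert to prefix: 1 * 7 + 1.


left-to-right (same/higher precedence on left): tree is (+ (* 1 7) 1)
Prefix: + * 1 7 1


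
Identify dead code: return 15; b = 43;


statement follows a return and is unreachable
Dead: 'b = 43'


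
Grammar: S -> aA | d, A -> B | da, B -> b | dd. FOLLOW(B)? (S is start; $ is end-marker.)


$ ∈ FOLLOW(S). For each A -> αBβ: add FIRST(β)\{ε} to FOLLOW(B); if β nullable, add FOLLOW(A).
FOLLOW(B) = {$}


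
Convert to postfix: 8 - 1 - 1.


Left to right (same or higher precedence on left)
Postfix: 8 1 - 1 -


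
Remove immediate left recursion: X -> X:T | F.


Left-recursive alternatives: X:T; non-recursive: F
Introduce X': X -> FX', X' -> :TX' | ε


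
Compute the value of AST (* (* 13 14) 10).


Evaluate inner: (* 13 14) = 182
Evaluate root: (* 182 10) = 1820
Result: 1820


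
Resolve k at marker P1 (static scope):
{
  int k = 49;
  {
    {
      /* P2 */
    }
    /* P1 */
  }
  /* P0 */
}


P1's block does not declare k; resolves to the enclosing declaration at depth 0
k = 49


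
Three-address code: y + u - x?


Break into single-operator statements:
t1 = y + u
t2 = t1 - x


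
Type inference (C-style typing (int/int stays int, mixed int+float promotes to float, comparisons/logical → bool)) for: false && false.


Operand types: bool && bool
Rule: logical operators take bool operands and yield bool
Result type: bool


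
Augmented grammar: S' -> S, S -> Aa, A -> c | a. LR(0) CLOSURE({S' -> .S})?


Start: S' -> .S
For each item with dot before a nonterminal B, add B -> .γ for every B-production
Closure: [S' -> .S, S -> .Aa, A -> .c, A -> .a]
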